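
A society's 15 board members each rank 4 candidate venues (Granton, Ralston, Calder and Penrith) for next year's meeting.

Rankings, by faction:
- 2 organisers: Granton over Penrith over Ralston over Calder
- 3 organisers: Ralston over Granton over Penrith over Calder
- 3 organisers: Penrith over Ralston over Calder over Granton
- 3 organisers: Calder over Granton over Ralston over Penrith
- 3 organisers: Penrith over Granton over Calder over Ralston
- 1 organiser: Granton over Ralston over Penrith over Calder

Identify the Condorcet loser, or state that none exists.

Calder

Pairwise majorities:
Granton–Ralston: Granton 9–6.
Granton vs Calder: Granton wins 9–6.
Granton–Penrith: Granton 9–6.
Ralston vs Calder: Ralston wins 9–6.
Ralston vs Penrith: Penrith wins 8–7.
Calder vs Penrith: Penrith, 12–3.
Calder is beaten in every head-to-head and is the Condorcet loser.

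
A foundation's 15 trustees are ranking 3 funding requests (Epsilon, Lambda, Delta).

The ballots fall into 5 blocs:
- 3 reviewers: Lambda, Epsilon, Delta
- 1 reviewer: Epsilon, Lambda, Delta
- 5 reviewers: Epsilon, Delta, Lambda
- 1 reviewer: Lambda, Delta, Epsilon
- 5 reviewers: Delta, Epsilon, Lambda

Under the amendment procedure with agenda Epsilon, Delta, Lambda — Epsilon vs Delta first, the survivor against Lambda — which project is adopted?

Epsilon

Round 1: Epsilon vs Delta — 9–6, Epsilon advances.
Round 2: Epsilon vs Lambda — 11–4, Epsilon advances.
Epsilon survives the agenda.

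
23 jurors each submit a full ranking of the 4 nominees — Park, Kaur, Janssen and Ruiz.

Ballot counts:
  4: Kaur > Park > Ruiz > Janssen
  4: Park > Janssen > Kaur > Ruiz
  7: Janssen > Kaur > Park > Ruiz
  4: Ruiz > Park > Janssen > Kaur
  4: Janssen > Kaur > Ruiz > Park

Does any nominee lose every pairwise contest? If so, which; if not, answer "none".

Ruiz

Head-to-head results (23 jurors):
Park vs Kaur: 8 to 15, Kaur.
Park vs Janssen: Park wins 12–11.
Park vs Ruiz: 4+4+7 = 15 for Park, 8 for Ruiz — Park by 15–8.
Kaur vs Janssen: Janssen wins 19–4.
Kaur vs Ruiz: Kaur is ranked higher on 4+4+7+4 = 19 ballots, Ruiz on 4. Kaur wins 19–4.
Janssen vs Ruiz: 15 to 8, Janssen.
Ruiz loses to every other nominee — it is the Condorcet loser.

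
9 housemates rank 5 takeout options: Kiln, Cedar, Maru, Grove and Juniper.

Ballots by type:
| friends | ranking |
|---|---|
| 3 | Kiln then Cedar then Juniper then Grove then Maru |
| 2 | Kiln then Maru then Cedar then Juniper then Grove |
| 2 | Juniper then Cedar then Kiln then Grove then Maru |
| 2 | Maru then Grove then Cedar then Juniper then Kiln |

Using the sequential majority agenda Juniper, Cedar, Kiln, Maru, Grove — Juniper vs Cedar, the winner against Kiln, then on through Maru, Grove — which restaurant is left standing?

Round 1: Juniper vs Cedar — 2–7, Cedar advances.
Round 2: Cedar vs Kiln — 4–5, Kiln advances.
Round 3: Kiln vs Maru — 7–2, Kiln advances.
Round 4: Kiln vs Grove — 7–2, Kiln advances.
The agenda winner is Kiln.

Kiln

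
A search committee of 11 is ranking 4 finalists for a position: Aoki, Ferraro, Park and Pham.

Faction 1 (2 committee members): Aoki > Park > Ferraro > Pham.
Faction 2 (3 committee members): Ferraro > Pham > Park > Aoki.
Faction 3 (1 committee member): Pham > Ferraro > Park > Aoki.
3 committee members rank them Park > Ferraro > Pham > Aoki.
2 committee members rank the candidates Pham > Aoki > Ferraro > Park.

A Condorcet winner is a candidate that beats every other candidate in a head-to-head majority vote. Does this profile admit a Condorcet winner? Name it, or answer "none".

Check each pair by majority over 11 ballots:
Aoki–Ferraro: Ferraro 7–4.
Aoki vs Park: Park wins 7–4.
Aoki vs Pham: 2 to 9, Pham.
Ferraro vs Park: 6 to 5, Ferraro.
Ferraro–Pham: Ferraro 8–3.
Park vs Pham: Pham wins 6–5.
Ferraro defeats every rival head-to-head and is the Condorcet winner.

Ferraro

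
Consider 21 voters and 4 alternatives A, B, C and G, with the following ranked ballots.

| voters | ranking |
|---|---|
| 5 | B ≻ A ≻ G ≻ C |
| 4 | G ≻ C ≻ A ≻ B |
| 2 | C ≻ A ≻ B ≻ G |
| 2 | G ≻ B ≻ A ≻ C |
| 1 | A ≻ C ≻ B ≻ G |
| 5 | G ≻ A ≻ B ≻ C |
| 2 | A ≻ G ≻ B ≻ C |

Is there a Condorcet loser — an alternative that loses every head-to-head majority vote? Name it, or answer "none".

C

Pairwise majorities:
A vs B: A preferred on 4+2+1+5+2 = 14 ballots; A wins 14–7.
A–C: A 15–6.
A vs G: 10 to 11, G.
B vs C: B, 14–7.
B vs G: G, 13–8.
C–G: G 18–3.
C is beaten in every head-to-head and is the Condorcet loser.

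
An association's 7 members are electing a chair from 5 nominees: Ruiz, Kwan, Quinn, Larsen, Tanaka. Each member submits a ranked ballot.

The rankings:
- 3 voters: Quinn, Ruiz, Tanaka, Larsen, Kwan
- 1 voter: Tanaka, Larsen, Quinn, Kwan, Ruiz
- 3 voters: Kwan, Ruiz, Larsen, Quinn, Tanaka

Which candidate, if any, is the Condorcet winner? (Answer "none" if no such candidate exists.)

Head-to-head results (7 voters):
Ruiz vs Kwan: Kwan wins 4–3.
Ruiz vs Quinn: Quinn, 4–3.
Ruiz–Larsen: Ruiz 6–1.
Ruiz vs Tanaka: Ruiz wins 6–1.
Kwan vs Quinn: Quinn wins 4–3.
Kwan vs Larsen: Larsen wins 4–3.
Kwan vs Tanaka: Tanaka wins 4–3.
Quinn–Larsen: Larsen 4–3.
Quinn–Tanaka: Quinn 6–1.
Larsen–Tanaka: Tanaka 4–3.
Each candidate drops at least one matchup (Ruiz loses to Kwan; Kwan loses to Quinn; Quinn loses to Larsen; Larsen loses to Ruiz; Tanaka loses to Ruiz); the cycle Ruiz → Larsen → Kwan → Ruiz rules out a Condorcet winner.

none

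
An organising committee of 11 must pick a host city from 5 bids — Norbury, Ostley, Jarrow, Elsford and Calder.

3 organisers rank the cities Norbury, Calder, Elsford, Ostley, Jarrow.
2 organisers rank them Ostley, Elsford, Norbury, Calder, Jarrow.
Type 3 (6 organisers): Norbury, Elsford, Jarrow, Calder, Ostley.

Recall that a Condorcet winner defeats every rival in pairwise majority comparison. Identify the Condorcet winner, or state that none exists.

Head-to-head results (11 organisers):
Norbury–Ostley: Norbury 9–2.
Norbury vs Jarrow: Norbury wins 11–0.
Norbury–Elsford: Norbury 9–2.
Norbury vs Calder: Norbury, 11–0.
Ostley–Jarrow: Jarrow 6–5.
Ostley vs Elsford: Elsford, 9–2.
Ostley–Calder: Calder 9–2.
Jarrow–Elsford: Elsford 11–0.
Jarrow vs Calder: Jarrow, 6–5.
Elsford vs Calder: Elsford, 8–3.
Norbury wins every pairwise contest, so Norbury is the Condorcet winner.

Norbury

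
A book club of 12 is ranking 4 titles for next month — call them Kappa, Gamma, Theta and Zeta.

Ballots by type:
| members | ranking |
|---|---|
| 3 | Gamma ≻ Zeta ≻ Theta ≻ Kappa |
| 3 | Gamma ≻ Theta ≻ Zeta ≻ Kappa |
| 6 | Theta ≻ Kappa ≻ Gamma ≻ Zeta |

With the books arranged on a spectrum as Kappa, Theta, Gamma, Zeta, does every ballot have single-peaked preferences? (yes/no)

yes

Axis positions: Kappa=1, Theta=2, Gamma=3, Zeta=4.
Type 1 (peak Gamma at position 3): ranking walks positions 3-4-2-1, expanding outward from the peak — single-peaked.
Type 2 (peak Gamma at position 3): ranking walks positions 3-2-4-1, expanding outward from the peak — single-peaked.
Type 3 (peak Theta at position 2): ranking walks positions 2-1-3-4, expanding outward from the peak — single-peaked.
Every ranking is single-peaked on this axis.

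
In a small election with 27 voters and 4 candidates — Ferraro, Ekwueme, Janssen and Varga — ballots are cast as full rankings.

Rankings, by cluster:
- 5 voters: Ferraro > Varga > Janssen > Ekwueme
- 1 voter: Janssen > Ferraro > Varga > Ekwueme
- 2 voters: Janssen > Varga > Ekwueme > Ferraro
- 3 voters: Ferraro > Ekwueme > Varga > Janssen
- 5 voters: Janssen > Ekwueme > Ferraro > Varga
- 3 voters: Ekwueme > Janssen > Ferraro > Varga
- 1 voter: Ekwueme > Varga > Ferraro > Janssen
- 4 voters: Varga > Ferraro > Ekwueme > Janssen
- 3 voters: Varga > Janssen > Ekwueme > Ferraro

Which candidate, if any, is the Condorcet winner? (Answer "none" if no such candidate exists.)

none

Pairwise majorities:
Ferraro vs Ekwueme: 13 to 14, Ekwueme.
Ferraro vs Janssen: Ferraro is ranked higher on 5+3+1+4 = 13 ballots, Janssen on 14. Janssen wins 14–13.
Ferraro vs Varga: Ferraro is ranked higher on 5+1+3+5+3 = 17 ballots, Varga on 10. Ferraro wins 17–10.
Ekwueme vs Janssen: Janssen, 16–11.
Ekwueme vs Varga: 12 to 15, Varga.
Janssen vs Varga: Janssen preferred on 1+2+5+3 = 11 ballots; Varga wins 16–11.
Each candidate drops at least one matchup (Ferraro loses to Ekwueme; Ekwueme loses to Janssen; Janssen loses to Varga; Varga loses to Ferraro); the cycle Ferraro > Varga > Ekwueme > Ferraro rules out a Condorcet winner.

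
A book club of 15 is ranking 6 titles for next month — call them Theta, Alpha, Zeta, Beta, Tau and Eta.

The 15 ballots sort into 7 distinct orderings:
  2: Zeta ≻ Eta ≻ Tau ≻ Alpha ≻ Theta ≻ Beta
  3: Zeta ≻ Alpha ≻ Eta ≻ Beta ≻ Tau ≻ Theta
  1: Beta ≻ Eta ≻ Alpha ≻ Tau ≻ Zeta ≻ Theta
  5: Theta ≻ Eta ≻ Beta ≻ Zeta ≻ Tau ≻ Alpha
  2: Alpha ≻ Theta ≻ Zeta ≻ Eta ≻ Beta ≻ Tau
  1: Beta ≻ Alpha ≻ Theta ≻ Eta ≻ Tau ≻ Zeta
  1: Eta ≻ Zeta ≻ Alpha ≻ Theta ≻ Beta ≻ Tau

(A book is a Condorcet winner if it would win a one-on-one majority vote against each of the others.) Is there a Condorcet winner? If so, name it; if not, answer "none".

Pairwise majorities:
Theta–Alpha: Alpha 10–5.
Theta vs Zeta: Theta wins 8–7.
Theta vs Beta: Theta is ranked higher on 2+5+2+1 = 10 ballots, Beta on 5. Theta wins 10–5.
Theta vs Tau: Theta, 9–6.
Theta–Eta: Theta 8–7.
Alpha vs Zeta: 1+2+1 = 4 for Alpha, 11 for Zeta — Zeta by 11–4.
Alpha–Beta: Alpha 8–7.
Alpha vs Tau: Alpha wins 8–7.
Alpha–Eta: Eta 9–6.
Zeta–Beta: Zeta 8–7.
Zeta vs Tau: Zeta, 13–2.
Zeta vs Eta: Eta, 8–7.
Beta vs Tau: Beta is ranked higher on 3+1+5+2+1+1 = 13 ballots, Tau on 2. Beta wins 13–2.
Beta vs Eta: 2 to 13, Eta.
Tau vs Eta: 0 to 15, Eta.
Every book loses at least once (Theta loses to Alpha; Alpha loses to Zeta; Zeta loses to Theta; Beta loses to Theta; Tau loses to Theta; Eta loses to Theta). The majority relation contains the cycle Theta > Zeta > Alpha > Theta, so there is no Condorcet winner.

none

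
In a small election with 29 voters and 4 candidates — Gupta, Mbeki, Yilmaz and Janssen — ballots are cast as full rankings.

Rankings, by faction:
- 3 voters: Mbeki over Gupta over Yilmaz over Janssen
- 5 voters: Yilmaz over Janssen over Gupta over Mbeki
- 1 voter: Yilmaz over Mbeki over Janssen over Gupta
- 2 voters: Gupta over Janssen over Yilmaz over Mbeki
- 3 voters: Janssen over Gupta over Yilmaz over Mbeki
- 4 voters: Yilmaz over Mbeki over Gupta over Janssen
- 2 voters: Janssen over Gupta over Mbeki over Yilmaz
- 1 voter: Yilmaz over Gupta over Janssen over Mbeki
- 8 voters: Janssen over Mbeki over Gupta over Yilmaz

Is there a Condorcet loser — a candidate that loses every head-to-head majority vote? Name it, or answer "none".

Head-to-head results (29 voters):
Gupta vs Mbeki: 13 to 16, Mbeki.
Gupta vs Yilmaz: Gupta is ranked higher on 3+2+3+2+8 = 18 ballots, Yilmaz on 11. Gupta wins 18–11.
Gupta vs Janssen: Gupta preferred on 3+2+4+1 = 10 ballots; Janssen wins 19–10.
Mbeki vs Yilmaz: Yilmaz wins 16–13.
Mbeki vs Janssen: 3+1+4 = 8 for Mbeki, 21 for Janssen — Janssen by 21–8.
Yilmaz vs Janssen: Janssen wins 15–14.
Each candidate has at least one pairwise win (Gupta beats Yilmaz; Mbeki beats Gupta; Yilmaz beats Mbeki; Janssen beats Gupta) — no Condorcet loser.

none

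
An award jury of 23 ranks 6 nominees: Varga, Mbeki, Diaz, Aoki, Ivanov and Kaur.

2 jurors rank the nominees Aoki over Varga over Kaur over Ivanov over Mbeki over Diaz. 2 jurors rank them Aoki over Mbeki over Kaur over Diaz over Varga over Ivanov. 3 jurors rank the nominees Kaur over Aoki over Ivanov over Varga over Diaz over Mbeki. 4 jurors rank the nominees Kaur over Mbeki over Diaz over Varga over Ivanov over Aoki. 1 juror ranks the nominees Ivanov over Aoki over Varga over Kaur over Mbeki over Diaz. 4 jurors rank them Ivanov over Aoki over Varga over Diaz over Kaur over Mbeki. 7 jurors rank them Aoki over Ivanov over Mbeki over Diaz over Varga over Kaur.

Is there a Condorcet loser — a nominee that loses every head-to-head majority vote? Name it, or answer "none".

none

Head-to-head results (23 jurors):
Varga vs Mbeki: Varga preferred on 2+3+1+4 = 10 ballots; Mbeki wins 13–10.
Varga vs Diaz: Diaz, 13–10.
Varga vs Aoki: Aoki, 19–4.
Varga vs Ivanov: 2+2+4 = 8 for Varga, 15 for Ivanov — Ivanov by 15–8.
Varga vs Kaur: 2+1+4+7 = 14 for Varga, 9 for Kaur — Varga by 14–9.
Mbeki vs Diaz: Mbeki, 16–7.
Mbeki vs Aoki: 4 for Mbeki, 19 for Aoki — Aoki by 19–4.
Mbeki vs Ivanov: Ivanov, 17–6.
Mbeki vs Kaur: Kaur wins 14–9.
Diaz vs Aoki: Aoki, 19–4.
Diaz vs Ivanov: 6 to 17, Ivanov.
Diaz–Kaur: Kaur 12–11.
Aoki vs Ivanov: 2+2+3+7 = 14 for Aoki, 9 for Ivanov — Aoki by 14–9.
Aoki vs Kaur: 16 to 7, Aoki.
Ivanov–Kaur: Ivanov 12–11.
Each nominee has at least one pairwise win (Varga beats Kaur; Mbeki beats Varga; Diaz beats Varga; Aoki beats Varga; Ivanov beats Varga; Kaur beats Mbeki) — no Condorcet loser.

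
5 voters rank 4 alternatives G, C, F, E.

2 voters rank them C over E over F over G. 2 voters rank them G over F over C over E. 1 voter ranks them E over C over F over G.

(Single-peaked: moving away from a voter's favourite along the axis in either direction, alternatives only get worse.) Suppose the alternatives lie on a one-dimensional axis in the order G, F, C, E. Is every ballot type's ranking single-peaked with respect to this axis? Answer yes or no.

yes

Axis positions: G=1, F=2, C=3, E=4.
Ballot type 1 (peak C at position 3): ranking walks positions 3-4-2-1, expanding outward from the peak — single-peaked.
Ballot type 2 (peak G at position 1): ranking walks positions 1-2-3-4, expanding outward from the peak — single-peaked.
Ballot type 3 (peak E at position 4): ranking walks positions 4-3-2-1, expanding outward from the peak — single-peaked.
Every ranking is single-peaked on this axis.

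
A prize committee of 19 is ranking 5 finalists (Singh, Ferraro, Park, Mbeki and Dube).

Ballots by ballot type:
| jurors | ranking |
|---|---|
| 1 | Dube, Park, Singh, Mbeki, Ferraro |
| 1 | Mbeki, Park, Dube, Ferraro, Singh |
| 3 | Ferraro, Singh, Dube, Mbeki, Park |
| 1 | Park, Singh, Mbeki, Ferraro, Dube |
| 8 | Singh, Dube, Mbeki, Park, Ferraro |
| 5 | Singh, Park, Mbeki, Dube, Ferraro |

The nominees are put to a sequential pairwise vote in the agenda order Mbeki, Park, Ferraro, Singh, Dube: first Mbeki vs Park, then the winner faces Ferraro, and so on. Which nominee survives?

Round 1: Mbeki vs Park — 12–7, Mbeki advances.
Round 2: Mbeki vs Ferraro — 16–3, Mbeki advances.
Round 3: Mbeki vs Singh — 1–18, Singh advances.
Round 4: Singh vs Dube — 17–2, Singh advances.
Singh survives the agenda.

Singh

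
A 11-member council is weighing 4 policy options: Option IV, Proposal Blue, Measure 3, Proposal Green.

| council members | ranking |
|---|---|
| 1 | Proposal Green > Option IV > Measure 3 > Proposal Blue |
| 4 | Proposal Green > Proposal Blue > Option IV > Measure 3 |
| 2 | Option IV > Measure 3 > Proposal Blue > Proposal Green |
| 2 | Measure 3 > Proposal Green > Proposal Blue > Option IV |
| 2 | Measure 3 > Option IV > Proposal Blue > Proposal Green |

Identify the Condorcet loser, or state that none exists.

none

Head-to-head results (11 council members):
Option IV vs Proposal Blue: 1+2+2 = 5 for Option IV, 6 for Proposal Blue — Proposal Blue by 6–5.
Option IV vs Measure 3: Option IV is ranked higher on 1+4+2 = 7 ballots, Measure 3 on 4. Option IV wins 7–4.
Option IV vs Proposal Green: 4 to 7, Proposal Green.
Proposal Blue–Measure 3: Measure 3 7–4.
Proposal Blue–Proposal Green: Proposal Green 7–4.
Measure 3 vs Proposal Green: 6 to 5, Measure 3.
Every option wins at least one matchup (Option IV beats Measure 3; Proposal Blue beats Option IV; Measure 3 beats Proposal Blue; Proposal Green beats Option IV), so there is no Condorcet loser.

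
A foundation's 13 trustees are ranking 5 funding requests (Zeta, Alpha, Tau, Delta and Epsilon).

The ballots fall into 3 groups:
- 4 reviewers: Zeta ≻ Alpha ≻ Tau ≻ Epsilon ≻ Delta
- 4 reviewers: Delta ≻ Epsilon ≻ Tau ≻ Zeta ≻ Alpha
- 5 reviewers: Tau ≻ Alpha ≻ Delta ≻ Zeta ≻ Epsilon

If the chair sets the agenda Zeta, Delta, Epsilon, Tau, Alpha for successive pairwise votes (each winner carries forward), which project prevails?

Round 1: Zeta vs Delta — 4–9, Delta advances.
Round 2: Delta vs Epsilon — 9–4, Delta advances.
Round 3: Delta vs Tau — 4–9, Tau advances.
Round 4: Tau vs Alpha — 9–4, Tau advances.
The agenda winner is Tau.

Tau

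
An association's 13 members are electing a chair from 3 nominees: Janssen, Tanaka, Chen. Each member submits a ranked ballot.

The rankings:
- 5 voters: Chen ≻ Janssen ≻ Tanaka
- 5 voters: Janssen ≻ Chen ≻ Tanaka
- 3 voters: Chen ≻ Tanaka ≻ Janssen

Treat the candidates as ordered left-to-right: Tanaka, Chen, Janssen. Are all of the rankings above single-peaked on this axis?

Axis positions: Tanaka=1, Chen=2, Janssen=3.
Cluster 1 (peak Chen at position 2): ranking walks positions 2-3-1, expanding outward from the peak — single-peaked.
Cluster 2 (peak Janssen at position 3): ranking walks positions 3-2-1, expanding outward from the peak — single-peaked.
Cluster 3 (peak Chen at position 2): ranking walks positions 2-1-3, expanding outward from the peak — single-peaked.
Every ranking is single-peaked on this axis.

yes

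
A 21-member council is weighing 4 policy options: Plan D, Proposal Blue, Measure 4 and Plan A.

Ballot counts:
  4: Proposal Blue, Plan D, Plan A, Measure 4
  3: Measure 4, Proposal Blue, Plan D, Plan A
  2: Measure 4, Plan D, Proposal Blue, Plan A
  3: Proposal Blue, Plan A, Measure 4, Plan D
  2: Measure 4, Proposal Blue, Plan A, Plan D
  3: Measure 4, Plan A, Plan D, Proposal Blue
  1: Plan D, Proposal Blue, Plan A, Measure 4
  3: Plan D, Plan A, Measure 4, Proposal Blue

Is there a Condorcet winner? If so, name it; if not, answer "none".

none

Check each pair by majority over 21 ballots:
Plan D vs Proposal Blue: Proposal Blue, 12–9.
Plan D vs Measure 4: 8 to 13, Measure 4.
Plan D–Plan A: Plan D 13–8.
Proposal Blue vs Measure 4: Measure 4 wins 13–8.
Proposal Blue–Plan A: Proposal Blue 15–6.
Measure 4 vs Plan A: Measure 4 is ranked higher on 3+2+2+3 = 10 ballots, Plan A on 11. Plan A wins 11–10.
No option is unbeaten: Plan D loses to Proposal Blue; Proposal Blue loses to Measure 4; Measure 4 loses to Plan A; Plan A loses to Plan D. In particular Plan D → Plan A → Measure 4 → Plan D is a majority cycle — no Condorcet winner exists.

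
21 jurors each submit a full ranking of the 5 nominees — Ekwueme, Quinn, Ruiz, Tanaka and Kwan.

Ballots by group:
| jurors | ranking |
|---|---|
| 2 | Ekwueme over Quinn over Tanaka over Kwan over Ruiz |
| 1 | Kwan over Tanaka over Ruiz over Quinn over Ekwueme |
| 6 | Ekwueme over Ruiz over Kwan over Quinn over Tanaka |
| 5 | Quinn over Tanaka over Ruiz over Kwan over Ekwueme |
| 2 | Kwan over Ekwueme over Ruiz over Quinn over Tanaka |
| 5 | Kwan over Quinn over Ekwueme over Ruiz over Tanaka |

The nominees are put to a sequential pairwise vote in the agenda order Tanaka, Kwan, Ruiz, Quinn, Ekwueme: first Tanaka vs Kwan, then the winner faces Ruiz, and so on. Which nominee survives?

Round 1: Tanaka vs Kwan — 7–14, Kwan advances.
Round 2: Kwan vs Ruiz — 10–11, Ruiz advances.
Round 3: Ruiz vs Quinn — 9–12, Quinn advances.
Round 4: Quinn vs Ekwueme — 11–10, Quinn advances.
Quinn survives the agenda.

Quinn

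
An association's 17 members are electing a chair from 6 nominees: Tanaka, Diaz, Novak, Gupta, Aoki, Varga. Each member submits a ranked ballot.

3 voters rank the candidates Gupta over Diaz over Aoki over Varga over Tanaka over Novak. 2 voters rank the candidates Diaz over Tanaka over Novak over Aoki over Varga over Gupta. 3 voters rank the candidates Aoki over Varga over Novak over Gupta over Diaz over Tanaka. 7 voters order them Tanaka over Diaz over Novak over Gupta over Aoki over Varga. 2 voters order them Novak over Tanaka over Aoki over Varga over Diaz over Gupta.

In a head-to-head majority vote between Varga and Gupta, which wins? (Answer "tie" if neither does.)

Ballots ranking Varga above Gupta: 2 + 3 + 2 = 7.
Ballots ranking Gupta above Varga: 17 − 7 = 10.
Gupta wins the head-to-head 10–7.

Gupta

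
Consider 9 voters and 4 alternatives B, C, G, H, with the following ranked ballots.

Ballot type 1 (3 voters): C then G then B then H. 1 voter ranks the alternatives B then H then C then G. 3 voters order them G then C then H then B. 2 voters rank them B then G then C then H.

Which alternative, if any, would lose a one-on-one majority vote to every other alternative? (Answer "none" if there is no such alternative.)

Head-to-head results (9 voters):
B vs C: B is ranked higher on 1+2 = 3 ballots, C on 6. C wins 6–3.
B vs G: 3 to 6, G.
B vs H: B is ranked higher on 3+1+2 = 6 ballots, H on 3. B wins 6–3.
C vs G: 3+1 = 4 for C, 5 for G — G by 5–4.
C vs H: C preferred on 3+3+2 = 8 ballots; C wins 8–1.
G vs H: 3+3+2 = 8 for G, 1 for H — G by 8–1.
H loses to every other alternative — it is the Condorcet loser.

H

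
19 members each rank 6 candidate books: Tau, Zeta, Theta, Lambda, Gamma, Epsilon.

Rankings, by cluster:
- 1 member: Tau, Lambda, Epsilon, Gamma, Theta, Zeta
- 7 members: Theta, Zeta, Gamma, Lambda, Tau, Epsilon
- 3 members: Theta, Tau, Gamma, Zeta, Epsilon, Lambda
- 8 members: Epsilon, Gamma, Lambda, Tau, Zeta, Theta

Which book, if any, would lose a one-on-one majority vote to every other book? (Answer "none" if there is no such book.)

none

Head-to-head results (19 members):
Tau vs Zeta: 1+3+8 = 12 for Tau, 7 for Zeta — Tau by 12–7.
Tau vs Theta: Theta wins 10–9.
Tau vs Lambda: Lambda, 15–4.
Tau–Gamma: Gamma 15–4.
Tau vs Epsilon: Tau preferred on 1+7+3 = 11 ballots; Tau wins 11–8.
Zeta vs Theta: 8 for Zeta, 11 for Theta — Theta by 11–8.
Zeta vs Lambda: Zeta is ranked higher on 7+3 = 10 ballots, Lambda on 9. Zeta wins 10–9.
Zeta vs Gamma: Gamma wins 12–7.
Zeta vs Epsilon: Zeta is ranked higher on 7+3 = 10 ballots, Epsilon on 9. Zeta wins 10–9.
Theta vs Lambda: Theta is ranked higher on 7+3 = 10 ballots, Lambda on 9. Theta wins 10–9.
Theta–Gamma: Theta 10–9.
Theta vs Epsilon: 10 to 9, Theta.
Lambda–Gamma: Gamma 18–1.
Lambda vs Epsilon: Epsilon, 11–8.
Gamma vs Epsilon: Gamma is ranked higher on 7+3 = 10 ballots, Epsilon on 9. Gamma wins 10–9.
Every book wins at least one matchup (Tau beats Zeta; Zeta beats Lambda; Theta beats Tau; Lambda beats Tau; Gamma beats Tau; Epsilon beats Lambda), so there is no Condorcet loser.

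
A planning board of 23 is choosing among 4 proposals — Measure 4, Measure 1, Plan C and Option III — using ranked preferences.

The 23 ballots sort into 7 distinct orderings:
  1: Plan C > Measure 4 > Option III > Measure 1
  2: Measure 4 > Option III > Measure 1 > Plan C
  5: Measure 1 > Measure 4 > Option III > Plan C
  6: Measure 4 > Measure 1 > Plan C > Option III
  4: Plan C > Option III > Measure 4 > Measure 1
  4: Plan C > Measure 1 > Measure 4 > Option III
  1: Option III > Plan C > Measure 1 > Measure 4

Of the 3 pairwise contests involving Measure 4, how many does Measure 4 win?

Measure 4 against each rival (23 council members):
Measure 4–Measure 1: Measure 4 13–10.
Measure 4 vs Plan C: Measure 4, 13–10.
Measure 4 vs Option III: Measure 4, 18–5.
Measure 4 beats Measure 1, Plan C, Option III — 3 pairwise wins.

3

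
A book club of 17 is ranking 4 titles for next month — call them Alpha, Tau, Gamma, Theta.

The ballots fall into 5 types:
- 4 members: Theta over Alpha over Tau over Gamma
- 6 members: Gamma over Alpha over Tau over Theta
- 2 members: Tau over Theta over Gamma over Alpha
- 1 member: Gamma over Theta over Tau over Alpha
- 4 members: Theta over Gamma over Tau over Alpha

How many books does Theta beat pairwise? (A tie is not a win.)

3

Theta against each rival (17 members):
Theta vs Alpha: Theta is ranked higher on 4+2+1+4 = 11 ballots, Alpha on 6. Theta wins 11–6.
Theta vs Tau: 9 to 8, Theta.
Theta vs Gamma: Theta, 10–7.
Theta beats Alpha, Tau, Gamma — 3 pairwise wins.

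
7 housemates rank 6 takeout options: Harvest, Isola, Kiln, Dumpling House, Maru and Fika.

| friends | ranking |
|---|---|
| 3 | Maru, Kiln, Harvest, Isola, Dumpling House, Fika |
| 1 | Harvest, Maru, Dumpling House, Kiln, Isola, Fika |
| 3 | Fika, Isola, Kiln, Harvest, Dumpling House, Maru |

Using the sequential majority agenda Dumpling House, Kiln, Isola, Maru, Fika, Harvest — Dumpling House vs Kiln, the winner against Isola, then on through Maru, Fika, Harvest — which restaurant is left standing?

Round 1: Dumpling House vs Kiln — 1–6, Kiln advances.
Round 2: Kiln vs Isola — 4–3, Kiln advances.
Round 3: Kiln vs Maru — 3–4, Maru advances.
Round 4: Maru vs Fika — 4–3, Maru advances.
Round 5: Maru vs Harvest — 3–4, Harvest advances.
The agenda winner is Harvest.

Harvest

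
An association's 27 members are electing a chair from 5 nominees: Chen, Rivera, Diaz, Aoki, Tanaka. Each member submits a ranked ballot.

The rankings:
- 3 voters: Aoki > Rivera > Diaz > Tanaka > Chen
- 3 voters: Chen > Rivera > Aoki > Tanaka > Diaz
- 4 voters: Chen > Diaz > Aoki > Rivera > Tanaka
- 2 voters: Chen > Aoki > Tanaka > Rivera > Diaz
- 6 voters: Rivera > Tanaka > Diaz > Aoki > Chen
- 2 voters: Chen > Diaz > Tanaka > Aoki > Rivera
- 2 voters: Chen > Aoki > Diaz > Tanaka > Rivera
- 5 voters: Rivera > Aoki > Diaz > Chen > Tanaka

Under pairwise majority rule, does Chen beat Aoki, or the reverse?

Ballots ranking Chen above Aoki: 3 + 4 + 2 + 2 + 2 = 13.
Ballots ranking Aoki above Chen: 27 − 13 = 14.
Aoki wins the head-to-head 14–13.

Aoki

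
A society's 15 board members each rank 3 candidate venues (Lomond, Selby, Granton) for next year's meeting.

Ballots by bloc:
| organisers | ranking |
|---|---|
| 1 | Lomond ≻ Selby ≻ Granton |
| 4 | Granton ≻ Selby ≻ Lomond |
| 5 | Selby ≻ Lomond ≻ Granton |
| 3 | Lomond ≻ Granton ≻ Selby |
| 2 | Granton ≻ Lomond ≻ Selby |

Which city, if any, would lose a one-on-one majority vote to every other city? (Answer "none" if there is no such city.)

Pairwise majorities:
Lomond vs Selby: 6 to 9, Selby.
Lomond–Granton: Lomond 9–6.
Selby vs Granton: Granton wins 9–6.
No city is winless: Lomond beats Granton; Selby beats Lomond; Granton beats Selby. There is no Condorcet loser.

none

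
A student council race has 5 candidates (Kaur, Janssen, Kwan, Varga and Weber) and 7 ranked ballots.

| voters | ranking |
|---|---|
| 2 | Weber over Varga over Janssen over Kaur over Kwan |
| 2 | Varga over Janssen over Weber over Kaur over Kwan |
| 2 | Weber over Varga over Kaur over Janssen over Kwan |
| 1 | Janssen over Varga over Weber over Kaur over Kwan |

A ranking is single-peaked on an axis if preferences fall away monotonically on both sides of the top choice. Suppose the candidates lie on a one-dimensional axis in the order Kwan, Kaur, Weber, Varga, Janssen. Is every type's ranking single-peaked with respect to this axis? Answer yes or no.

Axis positions: Kwan=1, Kaur=2, Weber=3, Varga=4, Janssen=5.
Type 1 (peak Weber at position 3): ranking walks positions 3-4-5-2-1, expanding outward from the peak — single-peaked.
Type 2 (peak Varga at position 4): ranking walks positions 4-5-3-2-1, expanding outward from the peak — single-peaked.
Type 3 (peak Weber at position 3): ranking walks positions 3-4-2-5-1, expanding outward from the peak — single-peaked.
Type 4 (peak Janssen at position 5): ranking walks positions 5-4-3-2-1, expanding outward from the peak — single-peaked.
Every ranking is single-peaked on this axis.

yes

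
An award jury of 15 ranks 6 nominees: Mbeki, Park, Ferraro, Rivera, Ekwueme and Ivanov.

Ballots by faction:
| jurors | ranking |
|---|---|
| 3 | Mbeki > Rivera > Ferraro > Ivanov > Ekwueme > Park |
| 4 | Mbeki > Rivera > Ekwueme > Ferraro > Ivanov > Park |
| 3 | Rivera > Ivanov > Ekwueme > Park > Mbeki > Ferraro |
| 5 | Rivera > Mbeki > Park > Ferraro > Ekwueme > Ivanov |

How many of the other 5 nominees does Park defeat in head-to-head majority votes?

Park against each rival (15 jurors):
Park vs Mbeki: Mbeki, 12–3.
Park vs Ferraro: 3+5 = 8 for Park, 7 for Ferraro — Park by 8–7.
Park–Rivera: Rivera 15–0.
Park vs Ekwueme: 5 to 10, Ekwueme.
Park vs Ivanov: Ivanov, 10–5.
Park beats Ferraro; loses to Mbeki, Rivera, Ekwueme, Ivanov — 1 pairwise win.

1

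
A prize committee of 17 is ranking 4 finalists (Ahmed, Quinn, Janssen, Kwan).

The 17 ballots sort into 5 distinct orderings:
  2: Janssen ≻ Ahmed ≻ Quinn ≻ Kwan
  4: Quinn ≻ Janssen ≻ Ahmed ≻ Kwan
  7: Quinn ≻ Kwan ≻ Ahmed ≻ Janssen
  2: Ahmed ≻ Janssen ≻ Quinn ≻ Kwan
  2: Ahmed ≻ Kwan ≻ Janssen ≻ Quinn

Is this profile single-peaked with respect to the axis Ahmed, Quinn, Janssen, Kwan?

no

Axis positions: Ahmed=1, Quinn=2, Janssen=3, Kwan=4.
Type 1: ranking walks positions 3-1-2-4; Ahmed is ranked above Quinn even though Quinn lies between Ahmed and the peak Janssen on the axis — preferences dip and rise again. Not single-peaked.
Type 2 (peak Quinn at position 2): ranking walks positions 2-3-1-4, expanding outward from the peak — single-peaked.
Type 3: ranking walks positions 2-4-1-3; Kwan is ranked above Janssen even though Janssen lies between Kwan and the peak Quinn on the axis — preferences dip and rise again. Not single-peaked.
Type 4: ranking walks positions 1-3-2-4; Janssen is ranked above Quinn even though Quinn lies between Janssen and the peak Ahmed on the axis — preferences dip and rise again. Not single-peaked.
Type 5: ranking walks positions 1-4-3-2; Kwan is ranked above Quinn even though Quinn lies between Kwan and the peak Ahmed on the axis — preferences dip and rise again. Not single-peaked.
Type 1 violates single-peakedness, so the profile is not single-peaked on this axis.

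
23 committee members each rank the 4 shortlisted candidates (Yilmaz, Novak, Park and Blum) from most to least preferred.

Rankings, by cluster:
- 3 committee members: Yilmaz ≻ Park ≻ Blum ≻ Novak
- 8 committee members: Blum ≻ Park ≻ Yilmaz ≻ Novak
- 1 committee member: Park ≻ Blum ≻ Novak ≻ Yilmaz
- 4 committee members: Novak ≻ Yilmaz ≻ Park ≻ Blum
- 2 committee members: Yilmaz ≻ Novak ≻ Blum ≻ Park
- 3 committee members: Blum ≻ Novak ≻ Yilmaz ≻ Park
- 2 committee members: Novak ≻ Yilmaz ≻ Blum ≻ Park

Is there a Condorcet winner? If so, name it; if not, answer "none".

Head-to-head results (23 committee members):
Yilmaz vs Novak: 13 to 10, Yilmaz.
Yilmaz vs Park: Yilmaz is ranked higher on 3+4+2+3+2 = 14 ballots, Park on 9. Yilmaz wins 14–9.
Yilmaz vs Blum: 3+4+2+2 = 11 for Yilmaz, 12 for Blum — Blum by 12–11.
Novak vs Park: 4+2+3+2 = 11 for Novak, 12 for Park — Park by 12–11.
Novak vs Blum: Novak is ranked higher on 4+2+2 = 8 ballots, Blum on 15. Blum wins 15–8.
Park vs Blum: Park preferred on 3+1+4 = 8 ballots; Blum wins 15–8.
Blum defeats every rival head-to-head and is the Condorcet winner.

Blum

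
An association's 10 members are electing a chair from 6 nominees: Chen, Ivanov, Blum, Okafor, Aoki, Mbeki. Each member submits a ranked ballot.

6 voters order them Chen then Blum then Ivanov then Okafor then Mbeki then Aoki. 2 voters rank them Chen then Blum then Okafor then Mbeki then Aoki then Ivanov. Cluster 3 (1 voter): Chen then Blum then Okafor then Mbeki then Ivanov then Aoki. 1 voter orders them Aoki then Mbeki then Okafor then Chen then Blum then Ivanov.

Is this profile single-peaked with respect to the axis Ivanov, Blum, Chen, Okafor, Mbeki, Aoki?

yes

Axis positions: Ivanov=1, Blum=2, Chen=3, Okafor=4, Mbeki=5, Aoki=6.
Cluster 1 (peak Chen at position 3): ranking walks positions 3-2-1-4-5-6, expanding outward from the peak — single-peaked.
Cluster 2 (peak Chen at position 3): ranking walks positions 3-2-4-5-6-1, expanding outward from the peak — single-peaked.
Cluster 3 (peak Chen at position 3): ranking walks positions 3-2-4-5-1-6, expanding outward from the peak — single-peaked.
Cluster 4 (peak Aoki at position 6): ranking walks positions 6-5-4-3-2-1, expanding outward from the peak — single-peaked.
Every ranking is single-peaked on this axis.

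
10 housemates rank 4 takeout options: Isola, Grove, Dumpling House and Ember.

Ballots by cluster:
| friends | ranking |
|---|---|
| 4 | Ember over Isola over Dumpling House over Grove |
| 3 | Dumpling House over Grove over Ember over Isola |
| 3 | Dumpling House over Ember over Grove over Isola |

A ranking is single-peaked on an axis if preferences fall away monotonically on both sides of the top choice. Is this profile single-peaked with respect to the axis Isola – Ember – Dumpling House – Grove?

yes

Axis positions: Isola=1, Ember=2, Dumpling House=3, Grove=4.
Cluster 1 (peak Ember at position 2): ranking walks positions 2-1-3-4, expanding outward from the peak — single-peaked.
Cluster 2 (peak Dumpling House at position 3): ranking walks positions 3-4-2-1, expanding outward from the peak — single-peaked.
Cluster 3 (peak Dumpling House at position 3): ranking walks positions 3-2-4-1, expanding outward from the peak — single-peaked.
Every ranking is single-peaked on this axis.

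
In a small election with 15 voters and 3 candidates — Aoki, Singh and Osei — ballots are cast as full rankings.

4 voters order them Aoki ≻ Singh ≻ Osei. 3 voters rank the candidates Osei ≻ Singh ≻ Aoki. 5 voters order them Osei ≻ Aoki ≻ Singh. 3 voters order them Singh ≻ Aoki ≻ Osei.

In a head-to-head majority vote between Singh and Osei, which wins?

Osei

Ballots ranking Singh above Osei: 4 + 3 = 7.
Ballots ranking Osei above Singh: 15 − 7 = 8.
Osei wins the head-to-head 8–7.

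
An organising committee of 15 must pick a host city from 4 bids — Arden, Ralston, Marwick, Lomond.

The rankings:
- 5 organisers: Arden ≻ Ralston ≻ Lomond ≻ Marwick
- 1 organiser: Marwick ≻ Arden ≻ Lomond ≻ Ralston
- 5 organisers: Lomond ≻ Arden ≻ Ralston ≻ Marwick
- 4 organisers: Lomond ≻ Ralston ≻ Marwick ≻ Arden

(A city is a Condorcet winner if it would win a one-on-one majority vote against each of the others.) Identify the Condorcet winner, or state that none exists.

Lomond

Head-to-head results (15 organisers):
Arden–Ralston: Arden 11–4.
Arden vs Marwick: Arden preferred on 5+5 = 10 ballots; Arden wins 10–5.
Arden vs Lomond: Lomond wins 9–6.
Ralston–Marwick: Ralston 14–1.
Ralston vs Lomond: Lomond wins 10–5.
Marwick vs Lomond: Marwick preferred on 1 ballot; Lomond wins 14–1.
Lomond beats each of Arden, Ralston, Marwick — Lomond is the Condorcet winner.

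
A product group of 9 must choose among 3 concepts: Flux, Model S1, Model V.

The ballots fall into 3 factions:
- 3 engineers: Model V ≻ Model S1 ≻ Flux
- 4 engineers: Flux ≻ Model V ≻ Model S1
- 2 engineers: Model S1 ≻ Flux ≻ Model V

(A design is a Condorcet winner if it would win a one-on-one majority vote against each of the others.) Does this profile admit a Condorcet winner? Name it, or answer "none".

none

Pairwise majorities:
Flux vs Model S1: Model S1, 5–4.
Flux vs Model V: Flux wins 6–3.
Model S1 vs Model V: Model V wins 7–2.
No design is unbeaten: Flux loses to Model S1; Model S1 loses to Model V; Model V loses to Flux. In particular Flux → Model V → Model S1 → Flux is a majority cycle — no Condorcet winner exists.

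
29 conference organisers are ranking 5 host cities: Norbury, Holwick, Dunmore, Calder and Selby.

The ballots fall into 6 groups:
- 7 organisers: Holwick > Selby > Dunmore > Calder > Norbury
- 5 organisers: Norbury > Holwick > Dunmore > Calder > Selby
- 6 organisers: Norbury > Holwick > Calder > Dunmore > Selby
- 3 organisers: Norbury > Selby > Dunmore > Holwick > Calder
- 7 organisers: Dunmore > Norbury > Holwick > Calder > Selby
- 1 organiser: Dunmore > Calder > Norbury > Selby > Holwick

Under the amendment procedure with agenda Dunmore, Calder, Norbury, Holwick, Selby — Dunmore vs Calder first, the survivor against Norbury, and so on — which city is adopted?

Round 1: Dunmore vs Calder — 23–6, Dunmore advances.
Round 2: Dunmore vs Norbury — 15–14, Dunmore advances.
Round 3: Dunmore vs Holwick — 11–18, Holwick advances.
Round 4: Holwick vs Selby — 25–4, Holwick advances.
Holwick survives the agenda.

Holwick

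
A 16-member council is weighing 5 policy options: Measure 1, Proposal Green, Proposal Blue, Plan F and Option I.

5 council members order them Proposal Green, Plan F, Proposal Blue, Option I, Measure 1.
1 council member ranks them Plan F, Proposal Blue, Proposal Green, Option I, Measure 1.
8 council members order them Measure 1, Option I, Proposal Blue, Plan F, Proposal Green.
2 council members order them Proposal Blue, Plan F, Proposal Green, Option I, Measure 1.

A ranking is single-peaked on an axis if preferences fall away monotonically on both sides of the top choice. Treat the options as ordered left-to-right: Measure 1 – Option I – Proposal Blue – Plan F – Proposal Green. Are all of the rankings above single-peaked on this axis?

yes

Axis positions: Measure 1=1, Option I=2, Proposal Blue=3, Plan F=4, Proposal Green=5.
Faction 1 (peak Proposal Green at position 5): ranking walks positions 5-4-3-2-1, expanding outward from the peak — single-peaked.
Faction 2 (peak Plan F at position 4): ranking walks positions 4-3-5-2-1, expanding outward from the peak — single-peaked.
Faction 3 (peak Measure 1 at position 1): ranking walks positions 1-2-3-4-5, expanding outward from the peak — single-peaked.
Faction 4 (peak Proposal Blue at position 3): ranking walks positions 3-4-5-2-1, expanding outward from the peak — single-peaked.
Every ranking is single-peaked on this axis.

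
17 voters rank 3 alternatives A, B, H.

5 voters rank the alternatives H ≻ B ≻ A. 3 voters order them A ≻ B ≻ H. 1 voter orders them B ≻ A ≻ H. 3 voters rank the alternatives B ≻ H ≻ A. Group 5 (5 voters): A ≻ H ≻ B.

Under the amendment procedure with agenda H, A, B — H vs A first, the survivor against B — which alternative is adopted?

Round 1: H vs A — 8–9, A advances.
Round 2: A vs B — 8–9, B advances.
B survives the agenda.

B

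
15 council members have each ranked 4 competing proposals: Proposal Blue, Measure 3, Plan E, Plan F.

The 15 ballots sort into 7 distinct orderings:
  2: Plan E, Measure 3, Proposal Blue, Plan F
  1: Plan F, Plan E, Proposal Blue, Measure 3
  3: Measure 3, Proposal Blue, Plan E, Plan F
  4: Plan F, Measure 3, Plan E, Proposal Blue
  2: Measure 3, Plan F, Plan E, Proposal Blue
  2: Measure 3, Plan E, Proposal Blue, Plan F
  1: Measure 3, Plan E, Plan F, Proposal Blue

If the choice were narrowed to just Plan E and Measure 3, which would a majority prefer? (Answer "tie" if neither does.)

Measure 3

Ballots ranking Plan E above Measure 3: 2 + 1 = 3.
Ballots ranking Measure 3 above Plan E: 15 − 3 = 12.
Measure 3 wins the head-to-head 12–3.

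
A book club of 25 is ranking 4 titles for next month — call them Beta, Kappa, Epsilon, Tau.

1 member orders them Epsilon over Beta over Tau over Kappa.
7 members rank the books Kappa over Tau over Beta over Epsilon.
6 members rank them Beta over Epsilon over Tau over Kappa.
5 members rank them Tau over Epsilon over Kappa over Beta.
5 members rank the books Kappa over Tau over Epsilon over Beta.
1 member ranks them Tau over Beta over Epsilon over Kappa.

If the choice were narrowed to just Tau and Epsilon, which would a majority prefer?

Tau

Ballots ranking Tau above Epsilon: 7 + 5 + 5 + 1 = 18.
Ballots ranking Epsilon above Tau: 25 − 18 = 7.
Tau wins the head-to-head 18–7.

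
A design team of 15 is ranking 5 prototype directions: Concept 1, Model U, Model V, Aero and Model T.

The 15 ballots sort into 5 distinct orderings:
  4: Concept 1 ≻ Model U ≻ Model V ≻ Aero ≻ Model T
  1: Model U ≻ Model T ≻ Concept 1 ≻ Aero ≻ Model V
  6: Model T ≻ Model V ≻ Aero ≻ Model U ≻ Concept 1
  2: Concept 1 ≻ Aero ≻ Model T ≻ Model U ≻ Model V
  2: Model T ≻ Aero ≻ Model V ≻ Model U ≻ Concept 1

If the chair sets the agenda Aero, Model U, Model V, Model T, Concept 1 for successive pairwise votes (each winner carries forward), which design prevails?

Round 1: Aero vs Model U — 10–5, Aero advances.
Round 2: Aero vs Model V — 5–10, Model V advances.
Round 3: Model V vs Model T — 4–11, Model T advances.
Round 4: Model T vs Concept 1 — 9–6, Model T advances.
Model T survives the agenda.

Model T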